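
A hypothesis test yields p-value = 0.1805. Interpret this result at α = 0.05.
Since p = 0.1805 > α = 0.05, fail to reject H₀.
There is insufficient evidence to reject the null hypothesis; the result is not statistically significant at the 0.05 level.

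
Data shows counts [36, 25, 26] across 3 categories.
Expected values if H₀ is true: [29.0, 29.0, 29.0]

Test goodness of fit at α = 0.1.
Chi-square goodness of fit test:
H₀: observed counts match expected distribution
H₁: observed counts differ from expected distribution
df = k - 1 = 2
χ² = Σ(O - E)²/E
   = (36 - 29.0)²/29.0 + (25 - 29.0)²/29.0 + (26 - 29.0)²/29.0
   = 1.690 + 0.552 + 0.310
   = 2.55
p-value = 0.2792

Since p-value > α = 0.1, we fail to reject H₀.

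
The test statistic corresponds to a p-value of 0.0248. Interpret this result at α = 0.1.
Since p = 0.0248 < α = 0.1, reject H₀.
There is sufficient evidence to reject the null hypothesis; the result is statistically significant at the 0.1 level.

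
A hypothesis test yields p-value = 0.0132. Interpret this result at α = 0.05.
Since p = 0.0132 < α = 0.05, reject H₀.
There is sufficient evidence to reject the null hypothesis; the result is statistically significant at the 0.05 level.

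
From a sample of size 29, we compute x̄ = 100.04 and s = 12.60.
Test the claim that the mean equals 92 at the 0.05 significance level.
One-sample t-test:
H₀: μ = 92
H₁: μ ≠ 92
df = n - 1 = 28
t = (x̄ - μ₀) / (s/√n) = (100.04 - 92) / (12.60/√29) = 3.436
p-value = 0.0019

Since p-value < α = 0.05, we reject H₀.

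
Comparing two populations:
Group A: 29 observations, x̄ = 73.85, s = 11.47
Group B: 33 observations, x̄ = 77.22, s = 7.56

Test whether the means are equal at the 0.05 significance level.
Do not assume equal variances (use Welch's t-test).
Welch's two-sample t-test:
H₀: μ₁ = μ₂
H₁: μ₁ ≠ μ₂
s₁²/n₁ = 11.47²/29 = 4.5366,  s₂²/n₂ = 7.56²/33 = 1.7319
SE = √(s₁²/n₁ + s₂²/n₂) = √(4.5366 + 1.7319) = 2.5037
df (Welch-Satterthwaite) = (s₁²/n₁ + s₂²/n₂)² / [(s₁²/n₁)²/(n₁-1) + (s₂²/n₂)²/(n₂-1)] ≈ 47.41
t = (x̄₁ - x̄₂) / SE = (73.85 - 77.22) / 2.5037 = -3.37 / 2.5037 = -1.346
p-value = 0.1847

Since p-value > α = 0.05, we fail to reject H₀.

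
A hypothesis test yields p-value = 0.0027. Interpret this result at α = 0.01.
Since p = 0.0027 < α = 0.01, reject H₀.
There is sufficient evidence to reject the null hypothesis; the result is statistically significant at the 0.01 level.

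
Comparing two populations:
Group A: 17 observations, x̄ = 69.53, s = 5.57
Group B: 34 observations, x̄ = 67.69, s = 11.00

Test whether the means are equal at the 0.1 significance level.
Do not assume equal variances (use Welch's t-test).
Welch's two-sample t-test:
H₀: μ₁ = μ₂
H₁: μ₁ ≠ μ₂
s₁²/n₁ = 5.57²/17 = 1.8250,  s₂²/n₂ = 11.00²/34 = 3.5588
SE = √(s₁²/n₁ + s₂²/n₂) = √(1.8250 + 3.5588) = 2.3203
df (Welch-Satterthwaite) = (s₁²/n₁ + s₂²/n₂)² / [(s₁²/n₁)²/(n₁-1) + (s₂²/n₂)²/(n₂-1)] ≈ 48.97
t = (x̄₁ - x̄₂) / SE = (69.53 - 67.69) / 2.3203 = 1.84 / 2.3203 = 0.793
p-value = 0.4316

Since p-value > α = 0.1, we fail to reject H₀.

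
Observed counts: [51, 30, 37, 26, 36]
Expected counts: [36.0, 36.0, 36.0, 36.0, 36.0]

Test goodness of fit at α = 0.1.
Chi-square goodness of fit test:
H₀: observed counts match expected distribution
H₁: observed counts differ from expected distribution
df = k - 1 = 4
χ² = Σ(O - E)²/E
   = (51 - 36.0)²/36.0 + (30 - 36.0)²/36.0 + (37 - 36.0)²/36.0 + (26 - 36.0)²/36.0 + (36 - 36.0)²/36.0
   = 6.250 + 1.000 + 0.028 + 2.778 + 0.000
   = 10.06
p-value = 0.0395

Since p-value < α = 0.1, we reject H₀.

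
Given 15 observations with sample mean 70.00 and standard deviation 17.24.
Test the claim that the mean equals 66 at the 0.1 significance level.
One-sample t-test:
H₀: μ = 66
H₁: μ ≠ 66
df = n - 1 = 14
t = (x̄ - μ₀) / (s/√n) = (70.00 - 66) / (17.24/√15) = 0.899
p-value = 0.3841

Since p-value > α = 0.1, we fail to reject H₀.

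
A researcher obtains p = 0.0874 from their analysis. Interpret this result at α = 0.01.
Since p = 0.0874 > α = 0.01, fail to reject H₀.
There is insufficient evidence to reject the null hypothesis; the result is not statistically significant at the 0.01 level.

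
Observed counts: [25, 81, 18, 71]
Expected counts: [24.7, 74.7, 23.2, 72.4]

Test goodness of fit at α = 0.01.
Chi-square goodness of fit test:
H₀: observed counts match expected distribution
H₁: observed counts differ from expected distribution
df = k - 1 = 3
χ² = Σ(O - E)²/E
   = (25 - 24.7)²/24.7 + (81 - 74.7)²/74.7 + (18 - 23.2)²/23.2 + (71 - 72.4)²/72.4
   = 0.004 + 0.531 + 1.166 + 0.027
   = 1.73
p-value = 0.6308

Since p-value > α = 0.01, we fail to reject H₀.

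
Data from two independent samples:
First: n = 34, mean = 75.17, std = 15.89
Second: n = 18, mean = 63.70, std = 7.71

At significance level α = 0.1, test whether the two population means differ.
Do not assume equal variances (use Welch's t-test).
Welch's two-sample t-test:
H₀: μ₁ = μ₂
H₁: μ₁ ≠ μ₂
s₁²/n₁ = 15.89²/34 = 7.4262,  s₂²/n₂ = 7.71²/18 = 3.3024
SE = √(s₁²/n₁ + s₂²/n₂) = √(7.4262 + 3.3024) = 3.2755
df (Welch-Satterthwaite) = (s₁²/n₁ + s₂²/n₂)² / [(s₁²/n₁)²/(n₁-1) + (s₂²/n₂)²/(n₂-1)] ≈ 49.77
t = (x̄₁ - x̄₂) / SE = (75.17 - 63.70) / 3.2755 = 11.47 / 3.2755 = 3.502
p-value = 0.0010

Since p-value < α = 0.1, we reject H₀.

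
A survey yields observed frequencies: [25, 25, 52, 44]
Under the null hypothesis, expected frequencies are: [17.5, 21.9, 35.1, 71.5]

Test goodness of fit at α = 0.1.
Chi-square goodness of fit test:
H₀: observed counts match expected distribution
H₁: observed counts differ from expected distribution
df = k - 1 = 3
χ² = Σ(O - E)²/E
   = (25 - 17.5)²/17.5 + (25 - 21.9)²/21.9 + (52 - 35.1)²/35.1 + (44 - 71.5)²/71.5
   = 3.214 + 0.439 + 8.137 + 10.577
   = 22.37
p-value = 0.0001

Since p-value < α = 0.1, we reject H₀.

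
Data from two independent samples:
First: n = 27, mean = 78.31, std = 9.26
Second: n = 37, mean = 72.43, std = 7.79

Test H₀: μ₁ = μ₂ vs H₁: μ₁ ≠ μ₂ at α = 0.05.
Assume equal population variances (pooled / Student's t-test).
Student's two-sample t-test (equal variances):
H₀: μ₁ = μ₂
H₁: μ₁ ≠ μ₂
df = n₁ + n₂ - 2 = 62
Pooled variance s_p² = [(n₁-1)s₁² + (n₂-1)s₂²] / (n₁ + n₂ - 2) = [(26)(9.26²) + (36)(7.79²)] / 62 = 71.1946
SE = √(s_p²(1/n₁ + 1/n₂)) = √(71.1946 × (1/27 + 1/37)) = 2.1357
t = (x̄₁ - x̄₂) / SE = (78.31 - 72.43) / 2.1357 = 5.88 / 2.1357 = 2.753
p-value = 0.0077

Since p-value < α = 0.05, we reject H₀.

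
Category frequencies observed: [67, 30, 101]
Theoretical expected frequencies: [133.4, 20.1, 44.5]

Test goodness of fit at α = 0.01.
Chi-square goodness of fit test:
H₀: observed counts match expected distribution
H₁: observed counts differ from expected distribution
df = k - 1 = 2
χ² = Σ(O - E)²/E
   = (67 - 133.4)²/133.4 + (30 - 20.1)²/20.1 + (101 - 44.5)²/44.5
   = 33.051 + 4.876 + 71.736
   = 109.66
p-value < 0.0001

Since p-value < α = 0.01, we reject H₀.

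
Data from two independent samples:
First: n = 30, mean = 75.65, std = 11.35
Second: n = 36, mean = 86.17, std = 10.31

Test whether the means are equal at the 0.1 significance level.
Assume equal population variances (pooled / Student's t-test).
Student's two-sample t-test (equal variances):
H₀: μ₁ = μ₂
H₁: μ₁ ≠ μ₂
df = n₁ + n₂ - 2 = 64
Pooled variance s_p² = [(n₁-1)s₁² + (n₂-1)s₂²] / (n₁ + n₂ - 2) = [(29)(11.35²) + (35)(10.31²)] / 64 = 116.5034
SE = √(s_p²(1/n₁ + 1/n₂)) = √(116.5034 × (1/30 + 1/36)) = 2.6683
t = (x̄₁ - x̄₂) / SE = (75.65 - 86.17) / 2.6683 = -10.52 / 2.6683 = -3.943
p-value = 0.0002

Since p-value < α = 0.1, we reject H₀.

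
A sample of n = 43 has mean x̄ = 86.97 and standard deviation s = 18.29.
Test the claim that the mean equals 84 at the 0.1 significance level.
One-sample t-test:
H₀: μ = 84
H₁: μ ≠ 84
df = n - 1 = 42
t = (x̄ - μ₀) / (s/√n) = (86.97 - 84) / (18.29/√43) = 1.065
p-value = 0.2930

Since p-value > α = 0.1, we fail to reject H₀.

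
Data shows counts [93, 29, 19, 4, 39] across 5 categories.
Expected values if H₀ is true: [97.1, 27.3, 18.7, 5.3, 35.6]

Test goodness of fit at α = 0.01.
Chi-square goodness of fit test:
H₀: observed counts match expected distribution
H₁: observed counts differ from expected distribution
df = k - 1 = 4
χ² = Σ(O - E)²/E
   = (93 - 97.1)²/97.1 + (29 - 27.3)²/27.3 + (19 - 18.7)²/18.7 + (4 - 5.3)²/5.3 + (39 - 35.6)²/35.6
   = 0.173 + 0.106 + 0.005 + 0.319 + 0.325
   = 0.93
p-value = 0.9206

Since p-value > α = 0.01, we fail to reject H₀.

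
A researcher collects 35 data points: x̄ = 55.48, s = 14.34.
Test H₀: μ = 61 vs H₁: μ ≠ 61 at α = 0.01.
One-sample t-test:
H₀: μ = 61
H₁: μ ≠ 61
df = n - 1 = 34
t = (x̄ - μ₀) / (s/√n) = (55.48 - 61) / (14.34/√35) = -2.277
p-value = 0.0292

Since p-value > α = 0.01, we fail to reject H₀.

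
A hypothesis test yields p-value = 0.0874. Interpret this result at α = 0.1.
Since p = 0.0874 < α = 0.1, reject H₀.
There is sufficient evidence to reject the null hypothesis; the result is statistically significant at the 0.1 level.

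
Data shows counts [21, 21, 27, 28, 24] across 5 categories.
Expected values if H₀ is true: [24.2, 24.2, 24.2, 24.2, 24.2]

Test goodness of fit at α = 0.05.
Chi-square goodness of fit test:
H₀: observed counts match expected distribution
H₁: observed counts differ from expected distribution
df = k - 1 = 4
χ² = Σ(O - E)²/E
   = (21 - 24.2)²/24.2 + (21 - 24.2)²/24.2 + (27 - 24.2)²/24.2 + (28 - 24.2)²/24.2 + (24 - 24.2)²/24.2
   = 0.423 + 0.423 + 0.324 + 0.597 + 0.002
   = 1.77
p-value = 0.7782

Since p-value > α = 0.05, we fail to reject H₀.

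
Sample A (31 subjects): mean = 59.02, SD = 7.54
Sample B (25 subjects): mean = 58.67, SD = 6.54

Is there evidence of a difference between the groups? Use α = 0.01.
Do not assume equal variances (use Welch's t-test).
Welch's two-sample t-test:
H₀: μ₁ = μ₂
H₁: μ₁ ≠ μ₂
s₁²/n₁ = 7.54²/31 = 1.8339,  s₂²/n₂ = 6.54²/25 = 1.7109
SE = √(s₁²/n₁ + s₂²/n₂) = √(1.8339 + 1.7109) = 1.8828
df (Welch-Satterthwaite) = (s₁²/n₁ + s₂²/n₂)² / [(s₁²/n₁)²/(n₁-1) + (s₂²/n₂)²/(n₂-1)] ≈ 53.68
t = (x̄₁ - x̄₂) / SE = (59.02 - 58.67) / 1.8828 = 0.35 / 1.8828 = 0.186
p-value = 0.8532

Since p-value > α = 0.01, we fail to reject H₀.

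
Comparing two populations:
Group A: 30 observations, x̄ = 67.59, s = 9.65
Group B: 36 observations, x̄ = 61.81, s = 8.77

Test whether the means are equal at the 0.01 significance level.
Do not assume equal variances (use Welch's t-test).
Welch's two-sample t-test:
H₀: μ₁ = μ₂
H₁: μ₁ ≠ μ₂
s₁²/n₁ = 9.65²/30 = 3.1041,  s₂²/n₂ = 8.77²/36 = 2.1365
SE = √(s₁²/n₁ + s₂²/n₂) = √(3.1041 + 2.1365) = 2.2892
df (Welch-Satterthwaite) = (s₁²/n₁ + s₂²/n₂)² / [(s₁²/n₁)²/(n₁-1) + (s₂²/n₂)²/(n₂-1)] ≈ 59.36
t = (x̄₁ - x̄₂) / SE = (67.59 - 61.81) / 2.2892 = 5.78 / 2.2892 = 2.525
p-value = 0.0143

Since p-value > α = 0.01, we fail to reject H₀.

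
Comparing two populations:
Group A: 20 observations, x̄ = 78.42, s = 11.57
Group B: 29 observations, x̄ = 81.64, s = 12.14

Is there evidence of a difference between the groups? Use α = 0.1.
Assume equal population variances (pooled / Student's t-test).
Student's two-sample t-test (equal variances):
H₀: μ₁ = μ₂
H₁: μ₁ ≠ μ₂
df = n₁ + n₂ - 2 = 47
Pooled variance s_p² = [(n₁-1)s₁² + (n₂-1)s₂²] / (n₁ + n₂ - 2) = [(19)(11.57²) + (28)(12.14²)] / 47 = 141.9162
SE = √(s_p²(1/n₁ + 1/n₂)) = √(141.9162 × (1/20 + 1/29)) = 3.4626
t = (x̄₁ - x̄₂) / SE = (78.42 - 81.64) / 3.4626 = -3.22 / 3.4626 = -0.930
p-value = 0.3572

Since p-value > α = 0.1, we fail to reject H₀.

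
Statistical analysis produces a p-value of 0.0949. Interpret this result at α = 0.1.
Since p = 0.0949 < α = 0.1, reject H₀.
There is sufficient evidence to reject the null hypothesis; the result is statistically significant at the 0.1 level.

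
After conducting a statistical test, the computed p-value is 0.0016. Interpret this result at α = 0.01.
Since p = 0.0016 < α = 0.01, reject H₀.
There is sufficient evidence to reject the null hypothesis; the result is statistically significant at the 0.01 level.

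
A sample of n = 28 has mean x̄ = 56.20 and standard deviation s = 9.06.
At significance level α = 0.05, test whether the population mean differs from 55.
One-sample t-test:
H₀: μ = 55
H₁: μ ≠ 55
df = n - 1 = 27
t = (x̄ - μ₀) / (s/√n) = (56.20 - 55) / (9.06/√28) = 0.701
p-value = 0.4894

Since p-value > α = 0.05, we fail to reject H₀.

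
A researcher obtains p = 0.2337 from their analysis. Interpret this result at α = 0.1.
Since p = 0.2337 > α = 0.1, fail to reject H₀.
There is insufficient evidence to reject the null hypothesis; the result is not statistically significant at the 0.1 level.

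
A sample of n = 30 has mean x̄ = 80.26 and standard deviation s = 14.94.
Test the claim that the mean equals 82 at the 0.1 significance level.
One-sample t-test:
H₀: μ = 82
H₁: μ ≠ 82
df = n - 1 = 29
t = (x̄ - μ₀) / (s/√n) = (80.26 - 82) / (14.94/√30) = -0.638
p-value = 0.5285

Since p-value > α = 0.1, we fail to reject H₀.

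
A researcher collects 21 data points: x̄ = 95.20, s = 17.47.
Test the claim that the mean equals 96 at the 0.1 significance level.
One-sample t-test:
H₀: μ = 96
H₁: μ ≠ 96
df = n - 1 = 20
t = (x̄ - μ₀) / (s/√n) = (95.20 - 96) / (17.47/√21) = -0.210
p-value = 0.8359

Since p-value > α = 0.1, we fail to reject H₀.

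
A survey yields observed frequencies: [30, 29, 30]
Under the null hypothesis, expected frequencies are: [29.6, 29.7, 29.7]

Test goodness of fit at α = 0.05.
Chi-square goodness of fit test:
H₀: observed counts match expected distribution
H₁: observed counts differ from expected distribution
df = k - 1 = 2
χ² = Σ(O - E)²/E
   = (30 - 29.6)²/29.6 + (29 - 29.7)²/29.7 + (30 - 29.7)²/29.7
   = 0.005 + 0.016 + 0.003
   = 0.02
p-value = 0.9876

Since p-value > α = 0.05, we fail to reject H₀.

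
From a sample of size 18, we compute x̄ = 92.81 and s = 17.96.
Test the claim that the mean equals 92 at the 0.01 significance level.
One-sample t-test:
H₀: μ = 92
H₁: μ ≠ 92
df = n - 1 = 17
t = (x̄ - μ₀) / (s/√n) = (92.81 - 92) / (17.96/√18) = 0.191
p-value = 0.8505

Since p-value > α = 0.01, we fail to reject H₀.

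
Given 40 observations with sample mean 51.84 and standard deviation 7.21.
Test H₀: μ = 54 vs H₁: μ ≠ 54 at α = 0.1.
One-sample t-test:
H₀: μ = 54
H₁: μ ≠ 54
df = n - 1 = 39
t = (x̄ - μ₀) / (s/√n) = (51.84 - 54) / (7.21/√40) = -1.895
p-value = 0.0656

Since p-value < α = 0.1, we reject H₀.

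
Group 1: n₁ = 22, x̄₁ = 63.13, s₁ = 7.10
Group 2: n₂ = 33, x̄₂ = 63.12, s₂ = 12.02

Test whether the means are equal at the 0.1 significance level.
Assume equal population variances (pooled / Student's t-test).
Student's two-sample t-test (equal variances):
H₀: μ₁ = μ₂
H₁: μ₁ ≠ μ₂
df = n₁ + n₂ - 2 = 53
Pooled variance s_p² = [(n₁-1)s₁² + (n₂-1)s₂²] / (n₁ + n₂ - 2) = [(21)(7.10²) + (32)(12.02²)] / 53 = 107.2072
SE = √(s_p²(1/n₁ + 1/n₂)) = √(107.2072 × (1/22 + 1/33)) = 2.8499
t = (x̄₁ - x̄₂) / SE = (63.13 - 63.12) / 2.8499 = 0.01 / 2.8499 = 0.004
p-value = 0.9972

Since p-value > α = 0.1, we fail to reject H₀.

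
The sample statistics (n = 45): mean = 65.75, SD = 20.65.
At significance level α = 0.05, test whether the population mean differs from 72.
One-sample t-test:
H₀: μ = 72
H₁: μ ≠ 72
df = n - 1 = 44
t = (x̄ - μ₀) / (s/√n) = (65.75 - 72) / (20.65/√45) = -2.030
p-value = 0.0484

Since p-value < α = 0.05, we reject H₀.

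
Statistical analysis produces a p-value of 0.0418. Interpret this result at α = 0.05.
Since p = 0.0418 < α = 0.05, reject H₀.
There is sufficient evidence to reject the null hypothesis; the result is statistically significant at the 0.05 level.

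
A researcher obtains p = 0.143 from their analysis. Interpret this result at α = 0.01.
Since p = 0.143 > α = 0.01, fail to reject H₀.
There is insufficient evidence to reject the null hypothesis; the result is not statistically significant at the 0.01 level.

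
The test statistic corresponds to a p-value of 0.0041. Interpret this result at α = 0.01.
Since p = 0.0041 < α = 0.01, reject H₀.
There is sufficient evidence to reject the null hypothesis; the result is statistically significant at the 0.01 level.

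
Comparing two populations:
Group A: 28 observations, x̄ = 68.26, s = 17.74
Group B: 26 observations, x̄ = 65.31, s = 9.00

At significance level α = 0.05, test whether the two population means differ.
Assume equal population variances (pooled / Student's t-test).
Student's two-sample t-test (equal variances):
H₀: μ₁ = μ₂
H₁: μ₁ ≠ μ₂
df = n₁ + n₂ - 2 = 52
Pooled variance s_p² = [(n₁-1)s₁² + (n₂-1)s₂²] / (n₁ + n₂ - 2) = [(27)(17.74²) + (25)(9.00²)] / 52 = 202.3482
SE = √(s_p²(1/n₁ + 1/n₂)) = √(202.3482 × (1/28 + 1/26)) = 3.8742
t = (x̄₁ - x̄₂) / SE = (68.26 - 65.31) / 3.8742 = 2.95 / 3.8742 = 0.761
p-value = 0.4498

Since p-value > α = 0.05, we fail to reject H₀.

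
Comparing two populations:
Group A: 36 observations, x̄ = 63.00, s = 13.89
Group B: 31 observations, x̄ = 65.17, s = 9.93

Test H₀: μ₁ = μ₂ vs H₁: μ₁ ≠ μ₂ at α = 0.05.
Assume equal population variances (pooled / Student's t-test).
Student's two-sample t-test (equal variances):
H₀: μ₁ = μ₂
H₁: μ₁ ≠ μ₂
df = n₁ + n₂ - 2 = 65
Pooled variance s_p² = [(n₁-1)s₁² + (n₂-1)s₂²] / (n₁ + n₂ - 2) = [(35)(13.89²) + (30)(9.93²)] / 65 = 149.3965
SE = √(s_p²(1/n₁ + 1/n₂)) = √(149.3965 × (1/36 + 1/31)) = 2.9949
t = (x̄₁ - x̄₂) / SE = (63.00 - 65.17) / 2.9949 = -2.17 / 2.9949 = -0.725
p-value = 0.4713

Since p-value > α = 0.05, we fail to reject H₀.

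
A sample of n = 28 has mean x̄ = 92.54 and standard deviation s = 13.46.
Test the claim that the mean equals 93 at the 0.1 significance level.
One-sample t-test:
H₀: μ = 93
H₁: μ ≠ 93
df = n - 1 = 27
t = (x̄ - μ₀) / (s/√n) = (92.54 - 93) / (13.46/√28) = -0.181
p-value = 0.8578

Since p-value > α = 0.1, we fail to reject H₀.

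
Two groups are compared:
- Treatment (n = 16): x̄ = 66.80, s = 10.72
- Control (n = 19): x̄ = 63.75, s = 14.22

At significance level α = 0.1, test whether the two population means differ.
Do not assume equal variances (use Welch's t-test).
Welch's two-sample t-test:
H₀: μ₁ = μ₂
H₁: μ₁ ≠ μ₂
s₁²/n₁ = 10.72²/16 = 7.1824,  s₂²/n₂ = 14.22²/19 = 10.6425
SE = √(s₁²/n₁ + s₂²/n₂) = √(7.1824 + 10.6425) = 4.2220
df (Welch-Satterthwaite) = (s₁²/n₁ + s₂²/n₂)² / [(s₁²/n₁)²/(n₁-1) + (s₂²/n₂)²/(n₂-1)] ≈ 32.65
t = (x̄₁ - x̄₂) / SE = (66.80 - 63.75) / 4.2220 = 3.05 / 4.2220 = 0.722
p-value = 0.4752

Since p-value > α = 0.1, we fail to reject H₀.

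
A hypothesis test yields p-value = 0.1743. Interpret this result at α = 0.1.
Since p = 0.1743 > α = 0.1, fail to reject H₀.
There is insufficient evidence to reject the null hypothesis; the result is not statistically significant at the 0.1 level.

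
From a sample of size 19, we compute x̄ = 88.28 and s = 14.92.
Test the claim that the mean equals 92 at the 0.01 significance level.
One-sample t-test:
H₀: μ = 92
H₁: μ ≠ 92
df = n - 1 = 18
t = (x̄ - μ₀) / (s/√n) = (88.28 - 92) / (14.92/√19) = -1.087
p-value = 0.2915

Since p-value > α = 0.01, we fail to reject H₀.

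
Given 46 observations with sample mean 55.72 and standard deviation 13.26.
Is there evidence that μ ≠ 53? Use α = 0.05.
One-sample t-test:
H₀: μ = 53
H₁: μ ≠ 53
df = n - 1 = 45
t = (x̄ - μ₀) / (s/√n) = (55.72 - 53) / (13.26/√46) = 1.391
p-value = 0.1710

Since p-value > α = 0.05, we fail to reject H₀.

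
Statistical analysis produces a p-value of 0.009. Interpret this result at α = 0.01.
Since p = 0.009 < α = 0.01, reject H₀.
There is sufficient evidence to reject the null hypothesis; the result is statistically significant at the 0.01 level.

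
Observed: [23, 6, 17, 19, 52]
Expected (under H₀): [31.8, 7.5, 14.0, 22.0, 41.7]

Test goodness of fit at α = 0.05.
Chi-square goodness of fit test:
H₀: observed counts match expected distribution
H₁: observed counts differ from expected distribution
df = k - 1 = 4
χ² = Σ(O - E)²/E
   = (23 - 31.8)²/31.8 + (6 - 7.5)²/7.5 + (17 - 14.0)²/14.0 + (19 - 22.0)²/22.0 + (52 - 41.7)²/41.7
   = 2.435 + 0.300 + 0.643 + 0.409 + 2.544
   = 6.33
p-value = 0.1757

Since p-value > α = 0.05, we fail to reject H₀.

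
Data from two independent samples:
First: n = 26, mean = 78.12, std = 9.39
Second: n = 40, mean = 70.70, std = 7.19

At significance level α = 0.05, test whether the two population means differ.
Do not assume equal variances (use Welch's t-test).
Welch's two-sample t-test:
H₀: μ₁ = μ₂
H₁: μ₁ ≠ μ₂
s₁²/n₁ = 9.39²/26 = 3.3912,  s₂²/n₂ = 7.19²/40 = 1.2924
SE = √(s₁²/n₁ + s₂²/n₂) = √(3.3912 + 1.2924) = 2.1642
df (Welch-Satterthwaite) = (s₁²/n₁ + s₂²/n₂)² / [(s₁²/n₁)²/(n₁-1) + (s₂²/n₂)²/(n₂-1)] ≈ 43.62
t = (x̄₁ - x̄₂) / SE = (78.12 - 70.70) / 2.1642 = 7.42 / 2.1642 = 3.429
p-value = 0.0013

Since p-value < α = 0.05, we reject H₀.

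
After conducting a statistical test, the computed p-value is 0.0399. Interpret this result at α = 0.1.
Since p = 0.0399 < α = 0.1, reject H₀.
There is sufficient evidence to reject the null hypothesis; the result is statistically significant at the 0.1 level.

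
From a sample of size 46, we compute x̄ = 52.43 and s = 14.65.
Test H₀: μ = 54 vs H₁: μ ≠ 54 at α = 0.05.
One-sample t-test:
H₀: μ = 54
H₁: μ ≠ 54
df = n - 1 = 45
t = (x̄ - μ₀) / (s/√n) = (52.43 - 54) / (14.65/√46) = -0.727
p-value = 0.4711

Since p-value > α = 0.05, we fail to reject H₀.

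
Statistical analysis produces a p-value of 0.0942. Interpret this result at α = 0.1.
Since p = 0.0942 < α = 0.1, reject H₀.
There is sufficient evidence to reject the null hypothesis; the result is statistically significant at the 0.1 level.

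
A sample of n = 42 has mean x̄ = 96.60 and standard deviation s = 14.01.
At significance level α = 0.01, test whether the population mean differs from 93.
One-sample t-test:
H₀: μ = 93
H₁: μ ≠ 93
df = n - 1 = 41
t = (x̄ - μ₀) / (s/√n) = (96.60 - 93) / (14.01/√42) = 1.665
p-value = 0.1035

Since p-value > α = 0.01, we fail to reject H₀.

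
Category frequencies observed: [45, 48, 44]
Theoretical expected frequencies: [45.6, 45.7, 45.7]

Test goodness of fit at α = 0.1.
Chi-square goodness of fit test:
H₀: observed counts match expected distribution
H₁: observed counts differ from expected distribution
df = k - 1 = 2
χ² = Σ(O - E)²/E
   = (45 - 45.6)²/45.6 + (48 - 45.7)²/45.7 + (44 - 45.7)²/45.7
   = 0.008 + 0.116 + 0.063
   = 0.19
p-value = 0.9108

Since p-value > α = 0.1, we fail to reject H₀.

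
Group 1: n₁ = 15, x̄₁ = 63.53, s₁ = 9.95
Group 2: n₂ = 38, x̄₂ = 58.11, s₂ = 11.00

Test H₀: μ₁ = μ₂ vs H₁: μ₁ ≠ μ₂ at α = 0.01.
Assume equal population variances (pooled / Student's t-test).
Student's two-sample t-test (equal variances):
H₀: μ₁ = μ₂
H₁: μ₁ ≠ μ₂
df = n₁ + n₂ - 2 = 51
Pooled variance s_p² = [(n₁-1)s₁² + (n₂-1)s₂²] / (n₁ + n₂ - 2) = [(14)(9.95²) + (37)(11.00²)] / 51 = 114.9615
SE = √(s_p²(1/n₁ + 1/n₂)) = √(114.9615 × (1/15 + 1/38)) = 3.2695
t = (x̄₁ - x̄₂) / SE = (63.53 - 58.11) / 3.2695 = 5.42 / 3.2695 = 1.658
p-value = 0.1035

Since p-value > α = 0.01, we fail to reject H₀.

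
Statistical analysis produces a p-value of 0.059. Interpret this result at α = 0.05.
Since p = 0.059 > α = 0.05, fail to reject H₀.
There is insufficient evidence to reject the null hypothesis; the result is not statistically significant at the 0.05 level.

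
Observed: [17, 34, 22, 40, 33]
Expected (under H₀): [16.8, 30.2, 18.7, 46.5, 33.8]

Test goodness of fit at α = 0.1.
Chi-square goodness of fit test:
H₀: observed counts match expected distribution
H₁: observed counts differ from expected distribution
df = k - 1 = 4
χ² = Σ(O - E)²/E
   = (17 - 16.8)²/16.8 + (34 - 30.2)²/30.2 + (22 - 18.7)²/18.7 + (40 - 46.5)²/46.5 + (33 - 33.8)²/33.8
   = 0.002 + 0.478 + 0.582 + 0.909 + 0.019
   = 1.99
p-value = 0.7375

Since p-value > α = 0.1, we fail to reject H₀.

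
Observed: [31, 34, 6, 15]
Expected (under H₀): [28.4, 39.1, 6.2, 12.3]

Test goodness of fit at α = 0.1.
Chi-square goodness of fit test:
H₀: observed counts match expected distribution
H₁: observed counts differ from expected distribution
df = k - 1 = 3
χ² = Σ(O - E)²/E
   = (31 - 28.4)²/28.4 + (34 - 39.1)²/39.1 + (6 - 6.2)²/6.2 + (15 - 12.3)²/12.3
   = 0.238 + 0.665 + 0.006 + 0.593
   = 1.50
p-value = 0.6817

Since p-value > α = 0.1, we fail to reject H₀.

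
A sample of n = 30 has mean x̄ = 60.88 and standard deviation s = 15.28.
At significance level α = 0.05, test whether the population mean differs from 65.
One-sample t-test:
H₀: μ = 65
H₁: μ ≠ 65
df = n - 1 = 29
t = (x̄ - μ₀) / (s/√n) = (60.88 - 65) / (15.28/√30) = -1.477
p-value = 0.1505

Since p-value > α = 0.05, we fail to reject H₀.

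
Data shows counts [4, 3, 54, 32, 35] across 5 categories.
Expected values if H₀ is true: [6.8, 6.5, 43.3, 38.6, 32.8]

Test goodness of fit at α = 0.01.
Chi-square goodness of fit test:
H₀: observed counts match expected distribution
H₁: observed counts differ from expected distribution
df = k - 1 = 4
χ² = Σ(O - E)²/E
   = (4 - 6.8)²/6.8 + (3 - 6.5)²/6.5 + (54 - 43.3)²/43.3 + (32 - 38.6)²/38.6 + (35 - 32.8)²/32.8
   = 1.153 + 1.885 + 2.644 + 1.128 + 0.148
   = 6.96
p-value = 0.1381

Since p-value > α = 0.01, we fail to reject H₀.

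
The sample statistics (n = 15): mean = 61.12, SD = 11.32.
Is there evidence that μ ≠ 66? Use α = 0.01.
One-sample t-test:
H₀: μ = 66
H₁: μ ≠ 66
df = n - 1 = 14
t = (x̄ - μ₀) / (s/√n) = (61.12 - 66) / (11.32/√15) = -1.670
p-value = 0.1172

Since p-value > α = 0.01, we fail to reject H₀.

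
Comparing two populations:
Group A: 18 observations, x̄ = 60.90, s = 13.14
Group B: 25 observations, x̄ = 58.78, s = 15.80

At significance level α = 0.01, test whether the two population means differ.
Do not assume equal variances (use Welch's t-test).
Welch's two-sample t-test:
H₀: μ₁ = μ₂
H₁: μ₁ ≠ μ₂
s₁²/n₁ = 13.14²/18 = 9.5922,  s₂²/n₂ = 15.80²/25 = 9.9856
SE = √(s₁²/n₁ + s₂²/n₂) = √(9.5922 + 9.9856) = 4.4247
df (Welch-Satterthwaite) = (s₁²/n₁ + s₂²/n₂)² / [(s₁²/n₁)²/(n₁-1) + (s₂²/n₂)²/(n₂-1)] ≈ 40.06
t = (x̄₁ - x̄₂) / SE = (60.90 - 58.78) / 4.4247 = 2.12 / 4.4247 = 0.479
p-value = 0.6345

Since p-value > α = 0.01, we fail to reject H₀.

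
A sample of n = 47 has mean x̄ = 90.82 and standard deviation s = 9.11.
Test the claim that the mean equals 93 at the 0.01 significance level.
One-sample t-test:
H₀: μ = 93
H₁: μ ≠ 93
df = n - 1 = 46
t = (x̄ - μ₀) / (s/√n) = (90.82 - 93) / (9.11/√47) = -1.641
p-value = 0.1077

Since p-value > α = 0.01, we fail to reject H₀.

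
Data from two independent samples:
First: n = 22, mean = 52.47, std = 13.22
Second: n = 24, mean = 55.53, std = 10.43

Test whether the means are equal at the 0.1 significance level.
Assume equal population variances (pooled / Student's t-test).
Student's two-sample t-test (equal variances):
H₀: μ₁ = μ₂
H₁: μ₁ ≠ μ₂
df = n₁ + n₂ - 2 = 44
Pooled variance s_p² = [(n₁-1)s₁² + (n₂-1)s₂²] / (n₁ + n₂ - 2) = [(21)(13.22²) + (23)(10.43²)] / 44 = 140.2770
SE = √(s_p²(1/n₁ + 1/n₂)) = √(140.2770 × (1/22 + 1/24)) = 3.4959
t = (x̄₁ - x̄₂) / SE = (52.47 - 55.53) / 3.4959 = -3.06 / 3.4959 = -0.875
p-value = 0.3862

Since p-value > α = 0.1, we fail to reject H₀.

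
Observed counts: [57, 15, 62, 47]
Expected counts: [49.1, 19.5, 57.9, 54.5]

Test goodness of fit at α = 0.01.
Chi-square goodness of fit test:
H₀: observed counts match expected distribution
H₁: observed counts differ from expected distribution
df = k - 1 = 3
χ² = Σ(O - E)²/E
   = (57 - 49.1)²/49.1 + (15 - 19.5)²/19.5 + (62 - 57.9)²/57.9 + (47 - 54.5)²/54.5
   = 1.271 + 1.038 + 0.290 + 1.032
   = 3.63
p-value = 0.3040

Since p-value > α = 0.01, we fail to reject H₀.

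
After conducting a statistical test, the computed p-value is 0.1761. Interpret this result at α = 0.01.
Since p = 0.1761 > α = 0.01, fail to reject H₀.
There is insufficient evidence to reject the null hypothesis; the result is not statistically significant at the 0.01 level.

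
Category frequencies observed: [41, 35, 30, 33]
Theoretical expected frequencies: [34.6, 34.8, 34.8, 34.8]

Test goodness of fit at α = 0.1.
Chi-square goodness of fit test:
H₀: observed counts match expected distribution
H₁: observed counts differ from expected distribution
df = k - 1 = 3
χ² = Σ(O - E)²/E
   = (41 - 34.6)²/34.6 + (35 - 34.8)²/34.8 + (30 - 34.8)²/34.8 + (33 - 34.8)²/34.8
   = 1.184 + 0.001 + 0.662 + 0.093
   = 1.94
p-value = 0.5849

Since p-value > α = 0.1, we fail to reject H₀.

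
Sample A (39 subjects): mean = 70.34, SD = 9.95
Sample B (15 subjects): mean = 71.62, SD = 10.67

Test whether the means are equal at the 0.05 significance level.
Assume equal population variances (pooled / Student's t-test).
Student's two-sample t-test (equal variances):
H₀: μ₁ = μ₂
H₁: μ₁ ≠ μ₂
df = n₁ + n₂ - 2 = 52
Pooled variance s_p² = [(n₁-1)s₁² + (n₂-1)s₂²] / (n₁ + n₂ - 2) = [(38)(9.95²) + (14)(10.67²)] / 52 = 102.9996
SE = √(s_p²(1/n₁ + 1/n₂)) = √(102.9996 × (1/39 + 1/15)) = 3.0834
t = (x̄₁ - x̄₂) / SE = (70.34 - 71.62) / 3.0834 = -1.28 / 3.0834 = -0.415
p-value = 0.6798

Since p-value > α = 0.05, we fail to reject H₀.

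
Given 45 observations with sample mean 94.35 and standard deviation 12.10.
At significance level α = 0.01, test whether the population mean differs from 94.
One-sample t-test:
H₀: μ = 94
H₁: μ ≠ 94
df = n - 1 = 44
t = (x̄ - μ₀) / (s/√n) = (94.35 - 94) / (12.10/√45) = 0.194
p-value = 0.8470

Since p-value > α = 0.01, we fail to reject H₀.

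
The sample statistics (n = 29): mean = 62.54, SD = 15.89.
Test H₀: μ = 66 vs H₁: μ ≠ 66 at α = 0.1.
One-sample t-test:
H₀: μ = 66
H₁: μ ≠ 66
df = n - 1 = 28
t = (x̄ - μ₀) / (s/√n) = (62.54 - 66) / (15.89/√29) = -1.173
p-value = 0.2508

Since p-value > α = 0.1, we fail to reject H₀.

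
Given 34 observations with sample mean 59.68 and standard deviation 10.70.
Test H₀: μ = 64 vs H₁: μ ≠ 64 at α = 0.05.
One-sample t-test:
H₀: μ = 64
H₁: μ ≠ 64
df = n - 1 = 33
t = (x̄ - μ₀) / (s/√n) = (59.68 - 64) / (10.70/√34) = -2.354
p-value = 0.0247

Since p-value < α = 0.05, we reject H₀.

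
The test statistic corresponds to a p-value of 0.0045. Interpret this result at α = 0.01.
Since p = 0.0045 < α = 0.01, reject H₀.
There is sufficient evidence to reject the null hypothesis; the result is statistically significant at the 0.01 level.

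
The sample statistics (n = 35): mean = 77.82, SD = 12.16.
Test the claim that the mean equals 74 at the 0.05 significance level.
One-sample t-test:
H₀: μ = 74
H₁: μ ≠ 74
df = n - 1 = 34
t = (x̄ - μ₀) / (s/√n) = (77.82 - 74) / (12.16/√35) = 1.859
p-value = 0.0718

Since p-value > α = 0.05, we fail to reject H₀.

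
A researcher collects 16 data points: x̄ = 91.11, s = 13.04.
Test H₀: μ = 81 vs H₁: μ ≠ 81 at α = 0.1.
One-sample t-test:
H₀: μ = 81
H₁: μ ≠ 81
df = n - 1 = 15
t = (x̄ - μ₀) / (s/√n) = (91.11 - 81) / (13.04/√16) = 3.101
p-value = 0.0073

Since p-value < α = 0.1, we reject H₀.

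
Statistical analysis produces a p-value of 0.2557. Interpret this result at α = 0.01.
Since p = 0.2557 > α = 0.01, fail to reject H₀.
There is insufficient evidence to reject the null hypothesis; the result is not statistically significant at the 0.01 level.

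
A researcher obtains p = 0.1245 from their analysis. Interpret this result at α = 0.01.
Since p = 0.1245 > α = 0.01, fail to reject H₀.
There is insufficient evidence to reject the null hypothesis; the result is not statistically significant at the 0.01 level.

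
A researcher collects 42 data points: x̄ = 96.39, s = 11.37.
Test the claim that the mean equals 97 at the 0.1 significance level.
One-sample t-test:
H₀: μ = 97
H₁: μ ≠ 97
df = n - 1 = 41
t = (x̄ - μ₀) / (s/√n) = (96.39 - 97) / (11.37/√42) = -0.348
p-value = 0.7299

Since p-value > α = 0.1, we fail to reject H₀.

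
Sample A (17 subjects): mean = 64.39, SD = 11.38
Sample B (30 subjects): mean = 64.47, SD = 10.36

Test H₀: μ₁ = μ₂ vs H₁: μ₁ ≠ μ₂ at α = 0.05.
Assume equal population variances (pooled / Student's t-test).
Student's two-sample t-test (equal variances):
H₀: μ₁ = μ₂
H₁: μ₁ ≠ μ₂
df = n₁ + n₂ - 2 = 45
Pooled variance s_p² = [(n₁-1)s₁² + (n₂-1)s₂²] / (n₁ + n₂ - 2) = [(16)(11.38²) + (29)(10.36²)] / 45 = 115.2140
SE = √(s_p²(1/n₁ + 1/n₂)) = √(115.2140 × (1/17 + 1/30)) = 3.2585
t = (x̄₁ - x̄₂) / SE = (64.39 - 64.47) / 3.2585 = -0.08 / 3.2585 = -0.025
p-value = 0.9805

Since p-value > α = 0.05, we fail to reject H₀.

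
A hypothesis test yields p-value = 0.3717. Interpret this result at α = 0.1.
Since p = 0.3717 > α = 0.1, fail to reject H₀.
There is insufficient evidence to reject the null hypothesis; the result is not statistically significant at the 0.1 level.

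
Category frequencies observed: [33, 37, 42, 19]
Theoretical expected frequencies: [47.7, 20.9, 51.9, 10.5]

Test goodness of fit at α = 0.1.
Chi-square goodness of fit test:
H₀: observed counts match expected distribution
H₁: observed counts differ from expected distribution
df = k - 1 = 3
χ² = Σ(O - E)²/E
   = (33 - 47.7)²/47.7 + (37 - 20.9)²/20.9 + (42 - 51.9)²/51.9 + (19 - 10.5)²/10.5
   = 4.530 + 12.402 + 1.888 + 6.881
   = 25.70
p-value < 0.0001

Since p-value < α = 0.1, we reject H₀.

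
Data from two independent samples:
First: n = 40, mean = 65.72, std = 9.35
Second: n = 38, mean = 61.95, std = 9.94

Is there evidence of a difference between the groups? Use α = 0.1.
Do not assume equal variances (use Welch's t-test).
Welch's two-sample t-test:
H₀: μ₁ = μ₂
H₁: μ₁ ≠ μ₂
s₁²/n₁ = 9.35²/40 = 2.1856,  s₂²/n₂ = 9.94²/38 = 2.6001
SE = √(s₁²/n₁ + s₂²/n₂) = √(2.1856 + 2.6001) = 2.1876
df (Welch-Satterthwaite) = (s₁²/n₁ + s₂²/n₂)² / [(s₁²/n₁)²/(n₁-1) + (s₂²/n₂)²/(n₂-1)] ≈ 75.04
t = (x̄₁ - x̄₂) / SE = (65.72 - 61.95) / 2.1876 = 3.77 / 2.1876 = 1.723
p-value = 0.0889

Since p-value < α = 0.1, we reject H₀.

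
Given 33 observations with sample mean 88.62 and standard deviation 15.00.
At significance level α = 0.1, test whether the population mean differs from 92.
One-sample t-test:
H₀: μ = 92
H₁: μ ≠ 92
df = n - 1 = 32
t = (x̄ - μ₀) / (s/√n) = (88.62 - 92) / (15.00/√33) = -1.294
p-value = 0.2048

Since p-value > α = 0.1, we fail to reject H₀.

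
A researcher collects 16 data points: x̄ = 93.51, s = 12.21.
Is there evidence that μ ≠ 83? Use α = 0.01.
One-sample t-test:
H₀: μ = 83
H₁: μ ≠ 83
df = n - 1 = 15
t = (x̄ - μ₀) / (s/√n) = (93.51 - 83) / (12.21/√16) = 3.443
p-value = 0.0036

Since p-value < α = 0.01, we reject H₀.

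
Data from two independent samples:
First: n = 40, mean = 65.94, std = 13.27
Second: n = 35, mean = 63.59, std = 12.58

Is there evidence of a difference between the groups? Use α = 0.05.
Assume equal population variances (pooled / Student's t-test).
Student's two-sample t-test (equal variances):
H₀: μ₁ = μ₂
H₁: μ₁ ≠ μ₂
df = n₁ + n₂ - 2 = 73
Pooled variance s_p² = [(n₁-1)s₁² + (n₂-1)s₂²] / (n₁ + n₂ - 2) = [(39)(13.27²) + (34)(12.58²)] / 73 = 167.7855
SE = √(s_p²(1/n₁ + 1/n₂)) = √(167.7855 × (1/40 + 1/35)) = 2.9981
t = (x̄₁ - x̄₂) / SE = (65.94 - 63.59) / 2.9981 = 2.35 / 2.9981 = 0.784
p-value = 0.4357

Since p-value > α = 0.05, we fail to reject H₀.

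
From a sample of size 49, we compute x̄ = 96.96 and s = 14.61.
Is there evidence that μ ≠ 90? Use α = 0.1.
One-sample t-test:
H₀: μ = 90
H₁: μ ≠ 90
df = n - 1 = 48
t = (x̄ - μ₀) / (s/√n) = (96.96 - 90) / (14.61/√49) = 3.335
p-value = 0.0017

Since p-value < α = 0.1, we reject H₀.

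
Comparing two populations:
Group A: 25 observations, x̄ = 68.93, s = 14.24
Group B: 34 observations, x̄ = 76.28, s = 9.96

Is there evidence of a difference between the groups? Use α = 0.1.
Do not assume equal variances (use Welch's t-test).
Welch's two-sample t-test:
H₀: μ₁ = μ₂
H₁: μ₁ ≠ μ₂
s₁²/n₁ = 14.24²/25 = 8.1111,  s₂²/n₂ = 9.96²/34 = 2.9177
SE = √(s₁²/n₁ + s₂²/n₂) = √(8.1111 + 2.9177) = 3.3210
df (Welch-Satterthwaite) = (s₁²/n₁ + s₂²/n₂)² / [(s₁²/n₁)²/(n₁-1) + (s₂²/n₂)²/(n₂-1)] ≈ 40.56
t = (x̄₁ - x̄₂) / SE = (68.93 - 76.28) / 3.3210 = -7.35 / 3.3210 = -2.213
p-value = 0.0326

Since p-value < α = 0.1, we reject H₀.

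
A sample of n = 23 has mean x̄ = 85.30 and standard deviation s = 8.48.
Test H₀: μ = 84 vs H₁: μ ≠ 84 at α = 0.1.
One-sample t-test:
H₀: μ = 84
H₁: μ ≠ 84
df = n - 1 = 22
t = (x̄ - μ₀) / (s/√n) = (85.30 - 84) / (8.48/√23) = 0.735
p-value = 0.4700

Since p-value > α = 0.1, we fail to reject H₀.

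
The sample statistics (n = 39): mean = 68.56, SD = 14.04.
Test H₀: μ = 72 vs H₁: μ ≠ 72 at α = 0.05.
One-sample t-test:
H₀: μ = 72
H₁: μ ≠ 72
df = n - 1 = 38
t = (x̄ - μ₀) / (s/√n) = (68.56 - 72) / (14.04/√39) = -1.530
p-value = 0.1343

Since p-value > α = 0.05, we fail to reject H₀.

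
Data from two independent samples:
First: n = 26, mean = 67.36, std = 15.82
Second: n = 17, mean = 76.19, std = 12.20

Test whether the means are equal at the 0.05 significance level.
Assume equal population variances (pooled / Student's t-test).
Student's two-sample t-test (equal variances):
H₀: μ₁ = μ₂
H₁: μ₁ ≠ μ₂
df = n₁ + n₂ - 2 = 41
Pooled variance s_p² = [(n₁-1)s₁² + (n₂-1)s₂²] / (n₁ + n₂ - 2) = [(25)(15.82²) + (16)(12.20²)] / 41 = 210.6890
SE = √(s_p²(1/n₁ + 1/n₂)) = √(210.6890 × (1/26 + 1/17)) = 4.5273
t = (x̄₁ - x̄₂) / SE = (67.36 - 76.19) / 4.5273 = -8.83 / 4.5273 = -1.950
p-value = 0.0580

Since p-value > α = 0.05, we fail to reject H₀.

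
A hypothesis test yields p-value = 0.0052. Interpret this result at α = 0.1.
Since p = 0.0052 < α = 0.1, reject H₀.
There is sufficient evidence to reject the null hypothesis; the result is statistically significant at the 0.1 level.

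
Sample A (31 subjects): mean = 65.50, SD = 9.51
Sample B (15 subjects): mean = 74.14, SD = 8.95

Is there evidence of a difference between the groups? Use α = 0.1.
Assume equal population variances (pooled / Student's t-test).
Student's two-sample t-test (equal variances):
H₀: μ₁ = μ₂
H₁: μ₁ ≠ μ₂
df = n₁ + n₂ - 2 = 44
Pooled variance s_p² = [(n₁-1)s₁² + (n₂-1)s₂²] / (n₁ + n₂ - 2) = [(30)(9.51²) + (14)(8.95²)] / 44 = 87.1509
SE = √(s_p²(1/n₁ + 1/n₂)) = √(87.1509 × (1/31 + 1/15)) = 2.9362
t = (x̄₁ - x̄₂) / SE = (65.50 - 74.14) / 2.9362 = -8.64 / 2.9362 = -2.943
p-value = 0.0052

Since p-value < α = 0.1, we reject H₀.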